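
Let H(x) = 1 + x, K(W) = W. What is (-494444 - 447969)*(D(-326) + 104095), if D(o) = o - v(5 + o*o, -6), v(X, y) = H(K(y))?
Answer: -97797966662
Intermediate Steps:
v(X, y) = 1 + y
D(o) = 5 + o (D(o) = o - (1 - 6) = o - 1*(-5) = o + 5 = 5 + o)
(-494444 - 447969)*(D(-326) + 104095) = (-494444 - 447969)*((5 - 326) + 104095) = -942413*(-321 + 104095) = -942413*103774 = -97797966662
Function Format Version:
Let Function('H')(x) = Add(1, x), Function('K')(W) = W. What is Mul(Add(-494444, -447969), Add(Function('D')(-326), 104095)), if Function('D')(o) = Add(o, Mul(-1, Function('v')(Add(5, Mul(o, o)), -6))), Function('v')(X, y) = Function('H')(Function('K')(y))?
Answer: -97797966662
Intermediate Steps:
Function('v')(X, y) = Add(1, y)
Function('D')(o) = Add(5, o) (Function('D')(o) = Add(o, Mul(-1, Add(1, -6))) = Add(o, Mul(-1, -5)) = Add(o, 5) = Add(5, o))
Mul(Add(-494444, -447969), Add(Function('D')(-326), 104095)) = Mul(Add(-494444, -447969), Add(Add(5, -326), 104095)) = Mul(-942413, Add(-321, 104095)) = Mul(-942413, 103774) = -97797966662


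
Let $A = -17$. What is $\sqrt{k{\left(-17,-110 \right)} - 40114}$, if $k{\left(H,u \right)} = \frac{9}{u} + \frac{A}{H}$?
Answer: $\frac{3 i \sqrt{53929810}}{110} \approx 200.28 i$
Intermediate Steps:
$k{\left(H,u \right)} = - \frac{17}{H} + \frac{9}{u}$ ($k{\left(H,u \right)} = \frac{9}{u} - \frac{17}{H} = - \frac{17}{H} + \frac{9}{u}$)
$\sqrt{k{\left(-17,-110 \right)} - 40114} = \sqrt{\left(- \frac{17}{-17} + \frac{9}{-110}\right) - 40114} = \sqrt{\left(\left(-17\right) \left(- \frac{1}{17}\right) + 9 \left(- \frac{1}{110}\right)\right) - 40114} = \sqrt{\left(1 - \frac{9}{110}\right) - 40114} = \sqrt{\frac{101}{110} - 40114} = \sqrt{- \frac{4412439}{110}} = \frac{3 i \sqrt{53929810}}{110}$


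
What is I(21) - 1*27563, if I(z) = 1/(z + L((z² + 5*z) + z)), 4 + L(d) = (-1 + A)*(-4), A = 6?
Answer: -82690/3 ≈ -27563.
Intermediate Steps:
L(d) = -24 (L(d) = -4 + (-1 + 6)*(-4) = -4 + 5*(-4) = -4 - 20 = -24)
I(z) = 1/(-24 + z) (I(z) = 1/(z - 24) = 1/(-24 + z))
I(21) - 1*27563 = 1/(-24 + 21) - 1*27563 = 1/(-3) - 27563 = -⅓ - 27563 = -82690/3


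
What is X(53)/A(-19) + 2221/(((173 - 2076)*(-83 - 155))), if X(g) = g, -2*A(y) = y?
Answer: 48051083/8605366 ≈ 5.5838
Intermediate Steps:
A(y) = -y/2
X(53)/A(-19) + 2221/(((173 - 2076)*(-83 - 155))) = 53/((-1/2*(-19))) + 2221/(((173 - 2076)*(-83 - 155))) = 53/(19/2) + 2221/((-1903*(-238))) = 53*(2/19) + 2221/452914 = 106/19 + 2221*(1/452914) = 106/19 + 2221/452914 = 48051083/8605366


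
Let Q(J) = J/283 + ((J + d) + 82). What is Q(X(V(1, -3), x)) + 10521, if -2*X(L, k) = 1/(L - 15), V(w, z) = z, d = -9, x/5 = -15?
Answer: 26982989/2547 ≈ 10594.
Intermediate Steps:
x = -75 (x = 5*(-15) = -75)
X(L, k) = -1/(2*(-15 + L)) (X(L, k) = -1/(2*(L - 15)) = -1/(2*(-15 + L)))
Q(J) = 73 + 284*J/283 (Q(J) = J/283 + ((J - 9) + 82) = J*(1/283) + ((-9 + J) + 82) = J/283 + (73 + J) = 73 + 284*J/283)
Q(X(V(1, -3), x)) + 10521 = (73 + 284*(-1/(-30 + 2*(-3)))/283) + 10521 = (73 + 284*(-1/(-30 - 6))/283) + 10521 = (73 + 284*(-1/(-36))/283) + 10521 = (73 + 284*(-1*(-1/36))/283) + 10521 = (73 + (284/283)*(1/36)) + 10521 = (73 + 71/2547) + 10521 = 186002/2547 + 10521 = 26982989/2547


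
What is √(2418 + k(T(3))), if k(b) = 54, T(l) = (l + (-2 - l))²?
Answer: 2*√618 ≈ 49.719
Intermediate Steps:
T(l) = 4 (T(l) = (-2)² = 4)
√(2418 + k(T(3))) = √(2418 + 54) = √2472 = 2*√618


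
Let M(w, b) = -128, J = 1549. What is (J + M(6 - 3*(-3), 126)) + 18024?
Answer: 19445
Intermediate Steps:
(J + M(6 - 3*(-3), 126)) + 18024 = (1549 - 128) + 18024 = 1421 + 18024 = 19445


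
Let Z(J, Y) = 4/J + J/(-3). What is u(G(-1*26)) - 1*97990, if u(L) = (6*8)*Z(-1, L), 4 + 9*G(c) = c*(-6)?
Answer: -98166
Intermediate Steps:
Z(J, Y) = 4/J - J/3 (Z(J, Y) = 4/J + J*(-1/3) = 4/J - J/3)
G(c) = -4/9 - 2*c/3 (G(c) = -4/9 + (c*(-6))/9 = -4/9 + (-6*c)/9 = -4/9 - 2*c/3)
u(L) = -176 (u(L) = (6*8)*(4/(-1) - 1/3*(-1)) = 48*(4*(-1) + 1/3) = 48*(-4 + 1/3) = 48*(-11/3) = -176)
u(G(-1*26)) - 1*97990 = -176 - 1*97990 = -176 - 97990 = -98166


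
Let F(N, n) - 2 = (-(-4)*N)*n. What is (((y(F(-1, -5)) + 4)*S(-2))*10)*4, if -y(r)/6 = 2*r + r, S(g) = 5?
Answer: -78400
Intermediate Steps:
F(N, n) = 2 + 4*N*n (F(N, n) = 2 + (-(-4)*N)*n = 2 + (4*N)*n = 2 + 4*N*n)
y(r) = -18*r (y(r) = -6*(2*r + r) = -18*r)
(((y(F(-1, -5)) + 4)*S(-2))*10)*4 = (((-18*(2 + 4*(-1)*(-5)) + 4)*5)*10)*4 = (((-18*(2 + 20) + 4)*5)*10)*4 = (((-18*22 + 4)*5)*10)*4 = (((-396 + 4)*5)*10)*4 = (-392*5*10)*4 = -1960*10*4 = -19600*4 = -78400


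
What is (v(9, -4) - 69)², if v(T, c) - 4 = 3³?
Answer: 1444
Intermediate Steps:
v(T, c) = 31 (v(T, c) = 4 + 3³ = 4 + 27 = 31)
(v(9, -4) - 69)² = (31 - 69)² = (-38)² = 1444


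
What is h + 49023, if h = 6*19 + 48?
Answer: 49185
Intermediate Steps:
h = 162 (h = 114 + 48 = 162)
h + 49023 = 162 + 49023 = 49185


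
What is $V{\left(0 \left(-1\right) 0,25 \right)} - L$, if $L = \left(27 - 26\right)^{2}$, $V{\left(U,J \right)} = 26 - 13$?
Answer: $12$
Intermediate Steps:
$V{\left(U,J \right)} = 13$ ($V{\left(U,J \right)} = 26 - 13 = 13$)
$L = 1$ ($L = 1^{2} = 1$)
$V{\left(0 \left(-1\right) 0,25 \right)} - L = 13 - 1 = 12$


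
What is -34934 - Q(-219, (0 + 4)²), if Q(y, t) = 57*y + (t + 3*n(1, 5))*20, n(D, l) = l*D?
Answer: -23071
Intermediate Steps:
n(D, l) = D*l
Q(y, t) = 300 + 20*t + 57*y (Q(y, t) = 57*y + (t + 3*(1*5))*20 = 57*y + (t + 3*5)*20 = 57*y + (t + 15)*20 = 57*y + (15 + t)*20 = 57*y + (300 + 20*t) = 300 + 20*t + 57*y)
-34934 - Q(-219, (0 + 4)²) = -34934 - (300 + 20*(0 + 4)² + 57*(-219)) = -34934 - (300 + 20*4² - 12483) = -34934 - (300 + 20*16 - 12483) = -34934 - (300 + 320 - 12483) = -34934 - 1*(-11863) = -34934 + 11863 = -23071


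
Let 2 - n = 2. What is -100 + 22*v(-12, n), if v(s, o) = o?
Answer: -100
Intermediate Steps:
n = 0 (n = 2 - 1*2 = 2 - 2 = 0)
-100 + 22*v(-12, n) = -100 + 22*0 = -100 + 0 = -100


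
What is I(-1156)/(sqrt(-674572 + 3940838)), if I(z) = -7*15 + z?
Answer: -1261*sqrt(3266266)/3266266 ≈ -0.69773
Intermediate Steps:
I(z) = -105 + z
I(-1156)/(sqrt(-674572 + 3940838)) = (-105 - 1156)/(sqrt(-674572 + 3940838)) = -1261*sqrt(3266266)/3266266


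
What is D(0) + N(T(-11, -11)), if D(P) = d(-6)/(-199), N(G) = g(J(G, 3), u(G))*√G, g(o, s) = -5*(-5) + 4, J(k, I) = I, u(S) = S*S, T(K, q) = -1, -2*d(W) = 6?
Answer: 3/199 + 29*I ≈ 0.015075 + 29.0*I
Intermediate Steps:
d(W) = -3 (d(W) = -½*6 = -3)
u(S) = S²
g(o, s) = 29 (g(o, s) = 25 + 4 = 29)
N(G) = 29*√G
D(P) = 3/199 (D(P) = -3/(-199) = -3*(-1/199) = 3/199)
D(0) + N(T(-11, -11)) = 3/199 + 29*√(-1) = 3/199 + 29*I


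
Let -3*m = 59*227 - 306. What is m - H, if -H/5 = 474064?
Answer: 7097873/3 ≈ 2.3660e+6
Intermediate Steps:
H = -2370320 (H = -5*474064 = -2370320)
m = -13087/3 (m = -(59*227 - 306)/3 = -(13393 - 306)/3 = -⅓*13087 = -13087/3 ≈ -4362.3)
m - H = -13087/3 - 1*(-2370320) = -13087/3 + 2370320 = 7097873/3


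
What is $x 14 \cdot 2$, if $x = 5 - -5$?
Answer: $280$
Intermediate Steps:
$x = 10$ ($x = 5 + 5 = 10$)
$x 14 \cdot 2 = 10 \cdot 14 \cdot 2 = 140 \cdot 2 = 280$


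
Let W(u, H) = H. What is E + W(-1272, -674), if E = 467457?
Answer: 466783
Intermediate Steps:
E + W(-1272, -674) = 467457 - 674 = 466783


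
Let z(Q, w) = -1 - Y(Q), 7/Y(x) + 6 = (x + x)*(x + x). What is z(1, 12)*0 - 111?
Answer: -111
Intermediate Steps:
Y(x) = 7/(-6 + 4*x²) (Y(x) = 7/(-6 + (x + x)*(x + x)) = 7/(-6 + (2*x)*(2*x)) = 7/(-6 + 4*x²))
z(Q, w) = -1 - 7/(2*(-3 + 2*Q²))
z(1, 12)*0 - 111 = ((-1 - 4*1²)/(2*(-3 + 2*1²)))*0 - 111 = ((-1 - 4*1)/(2*(-3 + 2*1)))*0 - 111 = ((-1 - 4)/(2*(-3 + 2)))*0 - 111 = ((½)*(-5)/(-1))*0 - 111 = ((½)*(-1)*(-5))*0 - 111 = (5/2)*0 - 111 = 0 - 111 = -111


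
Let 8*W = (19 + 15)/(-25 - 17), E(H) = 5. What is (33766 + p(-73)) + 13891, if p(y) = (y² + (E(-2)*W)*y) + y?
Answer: 8895589/168 ≈ 52950.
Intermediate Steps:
W = -17/168 (W = ((19 + 15)/(-25 - 17))/8 = (34/(-42))/8 = (34*(-1/42))/8 = (⅛)*(-17/21) = -17/168 ≈ -0.10119)
p(y) = y² + 83*y/168 (p(y) = (y² + (5*(-17/168))*y) + y = (y² - 85*y/168) + y = y² + 83*y/168)
(33766 + p(-73)) + 13891 = (33766 + (1/168)*(-73)*(83 + 168*(-73))) + 13891 = (33766 + (1/168)*(-73)*(83 - 12264)) + 13891 = (33766 + (1/168)*(-73)*(-12181)) + 13891 = (33766 + 889213/168) + 13891 = 6561901/168 + 13891 = 8895589/168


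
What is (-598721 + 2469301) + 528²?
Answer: 2149364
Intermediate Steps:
(-598721 + 2469301) + 528² = 1870580 + 278784 = 2149364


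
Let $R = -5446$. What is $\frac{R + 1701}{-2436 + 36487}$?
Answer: $- \frac{3745}{34051} \approx -0.10998$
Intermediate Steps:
$\frac{R + 1701}{-2436 + 36487} = \frac{-5446 + 1701}{-2436 + 36487} = - \frac{3745}{34051}$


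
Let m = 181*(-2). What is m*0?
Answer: 0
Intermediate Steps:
m = -362
m*0 = -362*0 = 0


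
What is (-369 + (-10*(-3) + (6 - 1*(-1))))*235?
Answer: -78020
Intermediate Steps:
(-369 + (-10*(-3) + (6 - 1*(-1))))*235 = (-369 + (30 + (6 + 1)))*235 = (-369 + (30 + 7))*235 = (-369 + 37)*235 = -332*235 = -78020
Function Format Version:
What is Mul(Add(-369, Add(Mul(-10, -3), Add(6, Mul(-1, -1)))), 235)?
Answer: -78020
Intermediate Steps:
Mul(Add(-369, Add(Mul(-10, -3), Add(6, Mul(-1, -1)))), 235) = Mul(Add(-369, Add(30, Add(6, 1))), 235) = Mul(Add(-369, Add(30, 7)), 235) = Mul(Add(-369, 37), 235) = Mul(-332, 235) = -78020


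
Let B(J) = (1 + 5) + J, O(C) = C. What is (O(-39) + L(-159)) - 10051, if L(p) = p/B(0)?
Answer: -20233/2 ≈ -10117.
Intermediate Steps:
B(J) = 6 + J
L(p) = p/6 (L(p) = p/(6 + 0) = p/6)
(O(-39) + L(-159)) - 10051 = (-39 + (⅙)*(-159)) - 10051 = (-39 - 53/2) - 10051 = -131/2 - 10051 = -20233/2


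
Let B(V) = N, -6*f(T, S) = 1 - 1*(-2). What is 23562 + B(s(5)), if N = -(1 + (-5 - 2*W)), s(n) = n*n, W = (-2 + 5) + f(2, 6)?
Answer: 23571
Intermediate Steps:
f(T, S) = -1/2 (f(T, S) = -(1 - 1*(-2))/6 = -(1 + 2)/6 = -1/6*3 = -1/2)
W = 5/2 (W = (-2 + 5) - 1/2 = 3 - 1/2 = 5/2 ≈ 2.5000)
s(n) = n**2
N = 9 (N = -(1 + (-5 - 2*5/2)) = -(1 + (-5 - 5)) = -(1 - 10) = -1*(-9) = 9)
B(V) = 9
23562 + B(s(5)) = 23562 + 9 = 23571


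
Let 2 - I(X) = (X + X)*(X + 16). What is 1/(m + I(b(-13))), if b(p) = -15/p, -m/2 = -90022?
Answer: 169/30421084 ≈ 5.5554e-6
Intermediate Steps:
m = 180044 (m = -2*(-90022) = 180044)
I(X) = 2 - 2*X*(16 + X) (I(X) = 2 - (X + X)*(X + 16) = 2 - 2*X*(16 + X))
1/(m + I(b(-13))) = 1/(180044 + (2 - (-480)/(-13) - 2*(-15/(-13))**2)) = 1/(180044 + (2 - (-480)*(-1)/13 - 2*(-15*(-1/13))**2)) = 1/(180044 + (2 - 32*15/13 - 2*(15/13)**2)) = 1/(180044 + (2 - 480/13 - 2*225/169)) = 1/(180044 + (2 - 480/13 - 450/169)) = 1/(180044 - 6352/169) = 1/(30421084/169) = 169/30421084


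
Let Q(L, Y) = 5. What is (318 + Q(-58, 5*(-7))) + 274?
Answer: 597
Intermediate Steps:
(318 + Q(-58, 5*(-7))) + 274 = (318 + 5) + 274 = 323 + 274 = 597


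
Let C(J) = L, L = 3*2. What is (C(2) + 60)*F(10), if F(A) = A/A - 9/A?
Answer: 33/5 ≈ 6.6000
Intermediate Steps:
L = 6
C(J) = 6
F(A) = 1 - 9/A
(C(2) + 60)*F(10) = (6 + 60)*((-9 + 10)/10) = 66*((⅒)*1) = 66*(⅒) = 33/5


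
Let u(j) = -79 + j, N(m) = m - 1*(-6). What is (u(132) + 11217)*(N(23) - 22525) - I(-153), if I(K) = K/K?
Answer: -253529921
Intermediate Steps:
N(m) = 6 + m (N(m) = m + 6 = 6 + m)
I(K) = 1
(u(132) + 11217)*(N(23) - 22525) - I(-153) = ((-79 + 132) + 11217)*((6 + 23) - 22525) - 1*1 = (53 + 11217)*(29 - 22525) - 1 = 11270*(-22496) - 1 = -253529920 - 1 = -253529921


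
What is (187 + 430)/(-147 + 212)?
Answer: 617/65 ≈ 9.4923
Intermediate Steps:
(187 + 430)/(-147 + 212) = 617/65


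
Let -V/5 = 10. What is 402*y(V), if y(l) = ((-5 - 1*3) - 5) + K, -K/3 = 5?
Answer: -11256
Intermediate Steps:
V = -50 (V = -5*10 = -50)
K = -15 (K = -3*5 = -15)
y(l) = -28 (y(l) = ((-5 - 1*3) - 5) - 15 = ((-5 - 3) - 5) - 15 = (-8 - 5) - 15 = -13 - 15 = -28)
402*y(V) = 402*(-28) = -11256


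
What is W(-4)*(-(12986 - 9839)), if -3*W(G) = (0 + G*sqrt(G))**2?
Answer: -67136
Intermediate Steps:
W(G) = -G**3/3 (W(G) = -(0 + G*sqrt(G))**2/3 = -(0 + G**(3/2))**2/3 = -G**3/3)
W(-4)*(-(12986 - 9839)) = (-1/3*(-4)**3)*(-(12986 - 9839)) = (-1/3*(-64))*(-1*3147) = (64/3)*(-3147) = -67136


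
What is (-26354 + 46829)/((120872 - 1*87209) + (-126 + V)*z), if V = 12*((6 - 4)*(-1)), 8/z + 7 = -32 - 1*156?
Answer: 266175/437699 ≈ 0.60812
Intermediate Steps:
z = -8/195 (z = 8/(-7 + (-32 - 1*156)) = 8/(-7 + (-32 - 156)) = 8/(-7 - 188) = 8/(-195) = 8*(-1/195) = -8/195 ≈ -0.041026)
V = -24 (V = 12*(2*(-1)) = 12*(-2) = -24)
(-26354 + 46829)/((120872 - 1*87209) + (-126 + V)*z) = (-26354 + 46829)/((120872 - 1*87209) + (-126 - 24)*(-8/195)) = 20475/((120872 - 87209) - 150*(-8/195)) = 20475/(33663 + 80/13) = 20475/(437699/13) = 20475*(13/437699) = 266175/437699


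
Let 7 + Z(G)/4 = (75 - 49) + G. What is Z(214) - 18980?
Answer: -18048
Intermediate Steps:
Z(G) = 76 + 4*G (Z(G) = -28 + 4*((75 - 49) + G) = -28 + 4*(26 + G) = -28 + (104 + 4*G) = 76 + 4*G)
Z(214) - 18980 = (76 + 4*214) - 18980 = (76 + 856) - 18980 = 932 - 18980 = -18048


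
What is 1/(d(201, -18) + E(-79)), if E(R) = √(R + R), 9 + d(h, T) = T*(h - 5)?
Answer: -3537/12510527 - I*√158/12510527 ≈ -0.00028272 - 1.0047e-6*I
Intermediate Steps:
d(h, T) = -9 + T*(-5 + h) (d(h, T) = -9 + T*(h - 5) = -9 + T*(-5 + h))
E(R) = √2*√R (E(R) = √(2*R) = √2*√R)
1/(d(201, -18) + E(-79)) = 1/((-9 - 5*(-18) - 18*201) + √2*√(-79)) = 1/((-9 + 90 - 3618) + √2*(I*√79)) = 1/(-3537 + I*√158)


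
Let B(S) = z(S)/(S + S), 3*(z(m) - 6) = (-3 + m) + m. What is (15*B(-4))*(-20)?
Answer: 175/2 ≈ 87.500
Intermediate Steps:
z(m) = 5 + 2*m/3 (z(m) = 6 + ((-3 + m) + m)/3 = 6 + (-3 + 2*m)/3 = 6 + (-1 + 2*m/3) = 5 + 2*m/3)
B(S) = (5 + 2*S/3)/(2*S) (B(S) = (5 + 2*S/3)/(S + S) = (5 + 2*S/3)/((2*S)) = (5 + 2*S/3)*(1/(2*S)) = (5 + 2*S/3)/(2*S))
(15*B(-4))*(-20) = (15*((1/6)*(15 + 2*(-4))/(-4)))*(-20) = (15*((1/6)*(-1/4)*(15 - 8)))*(-20) = (15*((1/6)*(-1/4)*7))*(-20) = (15*(-7/24))*(-20) = -35/8*(-20) = 175/2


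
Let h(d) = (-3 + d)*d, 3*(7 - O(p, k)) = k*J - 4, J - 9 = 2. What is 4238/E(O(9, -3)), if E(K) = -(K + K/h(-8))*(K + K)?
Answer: -419562/74849 ≈ -5.6054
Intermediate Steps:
J = 11 (J = 9 + 2 = 11)
O(p, k) = 25/3 - 11*k/3 (O(p, k) = 7 - (k*11 - 4)/3 = 7 - (11*k - 4)/3 = 7 - (-4 + 11*k)/3 = 7 + (4/3 - 11*k/3) = 25/3 - 11*k/3)
h(d) = d*(-3 + d)
E(K) = -89*K²/44 (E(K) = -(K + K/((-8*(-3 - 8))))*(K + K) = -(K + K/((-8*(-11))))*2*K = -(K + K/88)*2*K = -89*K/88*2*K = -89*K²/44)
4238/E(O(9, -3)) = 4238/((-89*(25/3 - 11/3*(-3))²/44)) = 4238/((-89*(25/3 + 11)²/44)) = 4238/((-89*(58/3)²/44)) = 4238/((-89/44*3364/9)) = 4238/(-74849/99) = 4238*(-99/74849) = -419562/74849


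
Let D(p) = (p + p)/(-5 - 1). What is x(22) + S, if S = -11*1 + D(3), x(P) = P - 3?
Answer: 7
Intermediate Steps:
x(P) = -3 + P
D(p) = -p/3 (D(p) = (2*p)/(-6) = (2*p)*(-⅙) = -p/3)
S = -12 (S = -11*1 - ⅓*3 = -11 - 1 = -12)
x(22) + S = (-3 + 22) - 12 = 19 - 12 = 7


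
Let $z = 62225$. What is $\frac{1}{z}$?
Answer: $\frac{1}{62225} \approx 1.6071 \cdot 10^{-5}$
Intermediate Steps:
$\frac{1}{z} = \frac{1}{62225}$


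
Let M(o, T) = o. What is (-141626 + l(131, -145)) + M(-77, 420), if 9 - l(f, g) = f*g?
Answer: -122699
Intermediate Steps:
l(f, g) = 9 - f*g
(-141626 + l(131, -145)) + M(-77, 420) = (-141626 + (9 - 1*131*(-145))) - 77 = (-141626 + (9 + 18995)) - 77 = (-141626 + 19004) - 77 = -122622 - 77 = -122699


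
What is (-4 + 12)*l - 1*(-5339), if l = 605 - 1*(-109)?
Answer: 11051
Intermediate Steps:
l = 714 (l = 605 + 109 = 714)
(-4 + 12)*l - 1*(-5339) = (-4 + 12)*714 - 1*(-5339) = 8*714 + 5339 = 5712 + 5339 = 11051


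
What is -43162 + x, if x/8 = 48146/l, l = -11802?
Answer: -36413078/843 ≈ -43195.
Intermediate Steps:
x = -27512/843 (x = 8*(48146/(-11802)) = 8*(48146*(-1/11802)) = 8*(-3439/843) = -27512/843 ≈ -32.636)
-43162 + x = -43162 - 27512/843 = -36413078/843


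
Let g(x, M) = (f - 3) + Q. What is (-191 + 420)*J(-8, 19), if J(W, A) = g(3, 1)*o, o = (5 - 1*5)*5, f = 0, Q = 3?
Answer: 0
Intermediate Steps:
g(x, M) = 0 (g(x, M) = (0 - 3) + 3 = -3 + 3 = 0)
o = 0 (o = (5 - 5)*5 = 0*5 = 0)
J(W, A) = 0 (J(W, A) = 0*0 = 0)
(-191 + 420)*J(-8, 19) = (-191 + 420)*0 = 229*0 = 0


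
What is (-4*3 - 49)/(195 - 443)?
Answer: 61/248 ≈ 0.24597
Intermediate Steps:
(-4*3 - 49)/(195 - 443) = (-12 - 49)/(-248) = -61*(-1/248) = 61/248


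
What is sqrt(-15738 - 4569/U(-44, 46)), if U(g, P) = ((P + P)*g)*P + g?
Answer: I*sqrt(15165203875349)/31042 ≈ 125.45*I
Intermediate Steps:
U(g, P) = g + 2*g*P**2 (U(g, P) = ((2*P)*g)*P + g = (2*P*g)*P + g = 2*g*P**2 + g = g + 2*g*P**2)
sqrt(-15738 - 4569/U(-44, 46)) = sqrt(-15738 - 4569*(-1/(44*(1 + 2*46**2)))) = sqrt(-15738 - 4569*(-1/(44*(1 + 2*2116)))) = sqrt(-15738 - 4569*(-1/(44*(1 + 4232)))) = sqrt(-15738 - 4569/((-44*4233))) = sqrt(-15738 - 4569/(-186252)) = sqrt(-15738 - 4569*(-1/186252)) = sqrt(-15738 + 1523/62084) = sqrt(-977076469/62084) = I*sqrt(15165203875349)/31042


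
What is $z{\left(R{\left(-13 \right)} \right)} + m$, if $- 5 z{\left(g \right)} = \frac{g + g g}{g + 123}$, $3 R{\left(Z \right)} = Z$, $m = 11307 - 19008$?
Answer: $- \frac{4112347}{534} \approx -7701.0$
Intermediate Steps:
$m = -7701$ ($m = 11307 - 19008 = -7701$)
$R{\left(Z \right)} = \frac{Z}{3}$
$z{\left(g \right)} = - \frac{g + g^{2}}{5 \left(123 + g\right)}$ ($z{\left(g \right)} = - \frac{\left(g + g g\right) \frac{1}{g + 123}}{5} = - \frac{\left(g + g^{2}\right) \frac{1}{123 + g}}{5} = - \frac{\frac{1}{123 + g} \left(g + g^{2}\right)}{5} = - \frac{g + g^{2}}{5 \left(123 + g\right)}$)
$z{\left(R{\left(-13 \right)} \right)} + m = - \frac{\frac{1}{3} \left(-13\right) \left(1 + \frac{1}{3} \left(-13\right)\right)}{615 + 5 \cdot \frac{1}{3} \left(-13\right)} - 7701 = \left(-1\right) \left(- \frac{13}{3}\right) \frac{1}{615 + 5 \left(- \frac{13}{3}\right)} \left(1 - \frac{13}{3}\right) - 7701 = \left(-1\right) \left(- \frac{13}{3}\right) \frac{1}{615 - \frac{65}{3}} \left(- \frac{10}{3}\right) - 7701 = \left(-1\right) \left(- \frac{13}{3}\right) \frac{1}{\frac{1780}{3}} \left(- \frac{10}{3}\right) - 7701 = \left(-1\right) \left(- \frac{13}{3}\right) \frac{3}{1780} \left(- \frac{10}{3}\right) - 7701 = - \frac{13}{534} - 7701 = - \frac{4112347}{534}$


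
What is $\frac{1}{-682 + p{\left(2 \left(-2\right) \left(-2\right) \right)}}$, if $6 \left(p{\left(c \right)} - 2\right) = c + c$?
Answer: $- \frac{3}{2032} \approx -0.0014764$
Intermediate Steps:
$p{\left(c \right)} = 2 + \frac{c}{3}$ ($p{\left(c \right)} = 2 + \frac{c + c}{6} = 2 + \frac{2 c}{6} = 2 + \frac{c}{3}$)
$\frac{1}{-682 + p{\left(2 \left(-2\right) \left(-2\right) \right)}} = \frac{1}{-682 + \left(2 + \frac{2 \left(-2\right) \left(-2\right)}{3}\right)} = \frac{1}{-682 + \left(2 + \frac{\left(-4\right) \left(-2\right)}{3}\right)} = \frac{1}{-682 + \left(2 + \frac{1}{3} \cdot 8\right)} = \frac{1}{-682 + \left(2 + \frac{8}{3}\right)} = \frac{1}{-682 + \frac{14}{3}} = \frac{1}{- \frac{2032}{3}} = - \frac{3}{2032}$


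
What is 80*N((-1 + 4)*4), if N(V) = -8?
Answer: -640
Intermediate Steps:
80*N((-1 + 4)*4) = 80*(-8) = -640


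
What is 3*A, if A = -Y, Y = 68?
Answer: -204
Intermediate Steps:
A = -68 (A = -1*68 = -68)
3*A = 3*(-68) = -204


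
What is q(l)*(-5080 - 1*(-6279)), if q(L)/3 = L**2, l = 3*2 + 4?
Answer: 359700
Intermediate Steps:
l = 10 (l = 6 + 4 = 10)
q(L) = 3*L**2
q(l)*(-5080 - 1*(-6279)) = (3*10**2)*(-5080 - 1*(-6279)) = (3*100)*(-5080 + 6279) = 300*1199 = 359700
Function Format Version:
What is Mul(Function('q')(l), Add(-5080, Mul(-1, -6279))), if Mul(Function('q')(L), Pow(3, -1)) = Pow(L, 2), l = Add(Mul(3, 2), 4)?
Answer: 359700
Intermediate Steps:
l = 10 (l = Add(6, 4) = 10)
Function('q')(L) = Mul(3, Pow(L, 2))
Mul(Function('q')(l), Add(-5080, Mul(-1, -6279))) = Mul(Mul(3, Pow(10, 2)), Add(-5080, Mul(-1, -6279))) = Mul(Mul(3, 100), Add(-5080, 6279)) = Mul(300, 1199) = 359700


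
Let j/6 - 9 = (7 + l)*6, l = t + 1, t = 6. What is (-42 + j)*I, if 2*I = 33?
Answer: 8514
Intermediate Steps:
I = 33/2 (I = (½)*33 = 33/2 ≈ 16.500)
l = 7 (l = 6 + 1 = 7)
j = 558 (j = 54 + 6*((7 + 7)*6) = 54 + 6*(14*6) = 54 + 6*84 = 54 + 504 = 558)
(-42 + j)*I = (-42 + 558)*(33/2) = 516*(33/2) = 8514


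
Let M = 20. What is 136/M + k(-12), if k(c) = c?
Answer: -26/5 ≈ -5.2000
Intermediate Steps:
136/M + k(-12) = 136/20 - 12 = 136*(1/20) - 12 = 34/5 - 12 = -26/5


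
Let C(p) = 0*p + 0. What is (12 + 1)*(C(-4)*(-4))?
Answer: 0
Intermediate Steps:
C(p) = 0 (C(p) = 0 + 0 = 0)
(12 + 1)*(C(-4)*(-4)) = (12 + 1)*(0*(-4)) = 13*0 = 0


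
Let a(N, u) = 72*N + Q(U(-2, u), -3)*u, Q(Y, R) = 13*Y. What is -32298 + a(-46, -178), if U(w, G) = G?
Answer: 376282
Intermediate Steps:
a(N, u) = 13*u**2 + 72*N (a(N, u) = 72*N + (13*u)*u = 72*N + 13*u**2 = 13*u**2 + 72*N)
-32298 + a(-46, -178) = -32298 + (13*(-178)**2 + 72*(-46)) = -32298 + (13*31684 - 3312) = -32298 + (411892 - 3312) = -32298 + 408580 = 376282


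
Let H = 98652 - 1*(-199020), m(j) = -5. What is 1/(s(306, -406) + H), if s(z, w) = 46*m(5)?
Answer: 1/297442 ≈ 3.3620e-6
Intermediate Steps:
s(z, w) = -230 (s(z, w) = 46*(-5) = -230)
H = 297672 (H = 98652 + 199020 = 297672)
1/(s(306, -406) + H) = 1/(-230 + 297672) = 1/297442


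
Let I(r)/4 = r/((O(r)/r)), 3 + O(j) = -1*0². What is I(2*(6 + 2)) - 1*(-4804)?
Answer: 13388/3 ≈ 4462.7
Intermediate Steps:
O(j) = -3 (O(j) = -3 - 1*0² = -3 - 1*0 = -3 + 0 = -3)
I(r) = -4*r²/3 (I(r) = 4*(r/((-3/r))) = 4*(r*(-r/3)) = 4*(-r²/3) = -4*r²/3)
I(2*(6 + 2)) - 1*(-4804) = -4*4*(6 + 2)²/3 - 1*(-4804) = -4*(2*8)²/3 + 4804 = -4/3*16² + 4804 = -4/3*256 + 4804 = -1024/3 + 4804 = 13388/3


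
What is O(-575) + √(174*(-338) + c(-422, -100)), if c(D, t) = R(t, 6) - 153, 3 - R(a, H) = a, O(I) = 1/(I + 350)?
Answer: -1/225 + I*√58862 ≈ -0.0044444 + 242.61*I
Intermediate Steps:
O(I) = 1/(350 + I)
R(a, H) = 3 - a
c(D, t) = -150 - t (c(D, t) = (3 - t) - 153 = -150 - t)
O(-575) + √(174*(-338) + c(-422, -100)) = 1/(350 - 575) + √(174*(-338) + (-150 - 1*(-100))) = 1/(-225) + √(-58812 + (-150 + 100)) = -1/225 + √(-58812 - 50) = -1/225 + √(-58862) = -1/225 + I*√58862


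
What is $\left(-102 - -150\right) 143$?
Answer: $6864$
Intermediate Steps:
$\left(-102 - -150\right) 143 = \left(-102 + 150\right) 143 = 48 \cdot 143 = 6864$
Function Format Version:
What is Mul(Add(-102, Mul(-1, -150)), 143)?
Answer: 6864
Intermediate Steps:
Mul(Add(-102, Mul(-1, -150)), 143) = Mul(Add(-102, 150), 143) = Mul(48, 143) = 6864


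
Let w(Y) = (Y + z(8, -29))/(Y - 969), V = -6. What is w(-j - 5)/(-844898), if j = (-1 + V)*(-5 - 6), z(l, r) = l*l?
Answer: -9/443993899 ≈ -2.0271e-8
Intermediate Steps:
z(l, r) = l²
j = 77 (j = (-1 - 6)*(-5 - 6) = -7*(-11) = 77)
w(Y) = (64 + Y)/(-969 + Y) (w(Y) = (Y + 8²)/(Y - 969) = (Y + 64)/(-969 + Y) = (64 + Y)/(-969 + Y))
w(-j - 5)/(-844898) = ((64 + (-1*77 - 5))/(-969 + (-1*77 - 5)))/(-844898) = ((64 + (-77 - 5))/(-969 + (-77 - 5)))*(-1/844898) = ((64 - 82)/(-969 - 82))*(-1/844898) = (-18/(-1051))*(-1/844898) = -1/1051*(-18)*(-1/844898) = (18/1051)*(-1/844898) = -9/443993899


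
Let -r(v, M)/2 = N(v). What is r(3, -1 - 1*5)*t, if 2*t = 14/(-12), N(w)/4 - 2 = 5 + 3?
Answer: 140/3 ≈ 46.667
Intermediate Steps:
N(w) = 40 (N(w) = 8 + 4*(5 + 3) = 8 + 4*8 = 8 + 32 = 40)
r(v, M) = -80 (r(v, M) = -2*40 = -80)
t = -7/12 (t = (14/(-12))/2 = (14*(-1/12))/2 = (1/2)*(-7/6) = -7/12 ≈ -0.58333)
r(3, -1 - 1*5)*t = -80*(-7/12) = 140/3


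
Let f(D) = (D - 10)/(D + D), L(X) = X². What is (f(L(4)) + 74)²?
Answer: 1408969/256 ≈ 5503.8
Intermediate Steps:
f(D) = (-10 + D)/(2*D) (f(D) = (-10 + D)/((2*D)) = (-10 + D)*(1/(2*D)) = (-10 + D)/(2*D))
(f(L(4)) + 74)² = ((-10 + 4²)/(2*(4²)) + 74)² = ((½)*(-10 + 16)/16 + 74)² = ((½)*(1/16)*6 + 74)² = (3/16 + 74)² = (1187/16)² = 1408969/256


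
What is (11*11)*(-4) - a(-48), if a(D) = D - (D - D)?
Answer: -436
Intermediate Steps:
a(D) = D (a(D) = D - 1*0 = D + 0 = D)
(11*11)*(-4) - a(-48) = (11*11)*(-4) - 1*(-48) = 121*(-4) + 48 = -484 + 48 = -436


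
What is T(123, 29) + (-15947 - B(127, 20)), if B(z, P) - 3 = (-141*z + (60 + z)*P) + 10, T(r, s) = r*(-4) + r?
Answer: -2162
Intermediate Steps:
T(r, s) = -3*r (T(r, s) = -4*r + r = -3*r)
B(z, P) = 13 - 141*z + P*(60 + z) (B(z, P) = 3 + ((-141*z + (60 + z)*P) + 10) = 3 + ((-141*z + P*(60 + z)) + 10) = 3 + (10 - 141*z + P*(60 + z)) = 13 - 141*z + P*(60 + z))
T(123, 29) + (-15947 - B(127, 20)) = -3*123 + (-15947 - (13 - 141*127 + 60*20 + 20*127)) = -369 + (-15947 - (13 - 17907 + 1200 + 2540)) = -369 + (-15947 - 1*(-14154)) = -369 + (-15947 + 14154) = -369 - 1793 = -2162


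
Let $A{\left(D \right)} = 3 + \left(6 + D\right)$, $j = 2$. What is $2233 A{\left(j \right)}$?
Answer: $24563$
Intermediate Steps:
$A{\left(D \right)} = 9 + D$
$2233 A{\left(j \right)} = 2233 \left(9 + 2\right) = 2233 \cdot 11 = 24563$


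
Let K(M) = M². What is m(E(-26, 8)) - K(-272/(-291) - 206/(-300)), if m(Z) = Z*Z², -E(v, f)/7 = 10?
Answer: -72614514035281/211702500 ≈ -3.4300e+5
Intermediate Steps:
E(v, f) = -70 (E(v, f) = -7*10 = -70)
m(Z) = Z³
m(E(-26, 8)) - K(-272/(-291) - 206/(-300)) = (-70)³ - (-272/(-291) - 206/(-300))² = -343000 - (-272*(-1/291) - 206*(-1/300))² = -343000 - (272/291 + 103/150)² = -343000 - (23591/14550)² = -343000 - 1*556535281/211702500 = -343000 - 556535281/211702500 = -72614514035281/211702500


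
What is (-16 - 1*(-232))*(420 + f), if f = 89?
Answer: 109944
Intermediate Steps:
(-16 - 1*(-232))*(420 + f) = (-16 - 1*(-232))*(420 + 89) = (-16 + 232)*509 = 216*509 = 109944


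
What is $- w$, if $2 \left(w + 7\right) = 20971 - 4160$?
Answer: $- \frac{16797}{2} \approx -8398.5$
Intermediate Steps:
$w = \frac{16797}{2}$ ($w = -7 + \frac{20971 - 4160}{2} = -7 + \frac{1}{2} \cdot 16811 = -7 + \frac{16811}{2} = \frac{16797}{2} \approx 8398.5$)
$- w = \left(-1\right) \frac{16797}{2} = - \frac{16797}{2}$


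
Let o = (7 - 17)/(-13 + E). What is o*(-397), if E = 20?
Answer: 3970/7 ≈ 567.14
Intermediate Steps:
o = -10/7 (o = (7 - 17)/(-13 + 20) = -10/7 ≈ -1.4286)
o*(-397) = -10/7*(-397) = 3970/7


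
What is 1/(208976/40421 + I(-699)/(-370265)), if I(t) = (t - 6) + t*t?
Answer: 14966481565/57655254424 ≈ 0.25959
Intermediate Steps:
I(t) = -6 + t + t² (I(t) = (-6 + t) + t² = -6 + t + t²)
1/(208976/40421 + I(-699)/(-370265)) = 1/(208976/40421 + (-6 - 699 + (-699)²)/(-370265)) = 1/(208976*(1/40421) + (-6 - 699 + 488601)*(-1/370265)) = 1/(208976/40421 + 487896*(-1/370265)) = 1/(208976/40421 - 487896/370265) = 1/(57655254424/14966481565) = 14966481565/57655254424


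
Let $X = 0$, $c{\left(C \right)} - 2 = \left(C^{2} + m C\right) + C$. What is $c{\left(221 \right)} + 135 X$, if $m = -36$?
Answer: $41108$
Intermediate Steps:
$c{\left(C \right)} = 2 + C^{2} - 35 C$ ($c{\left(C \right)} = 2 + \left(\left(C^{2} - 36 C\right) + C\right) = 2 + \left(C^{2} - 35 C\right) = 2 + C^{2} - 35 C$)
$c{\left(221 \right)} + 135 X = \left(2 + 221^{2} - 7735\right) + 135 \cdot 0 = \left(2 + 48841 - 7735\right) + 0 = 41108 + 0 = 41108$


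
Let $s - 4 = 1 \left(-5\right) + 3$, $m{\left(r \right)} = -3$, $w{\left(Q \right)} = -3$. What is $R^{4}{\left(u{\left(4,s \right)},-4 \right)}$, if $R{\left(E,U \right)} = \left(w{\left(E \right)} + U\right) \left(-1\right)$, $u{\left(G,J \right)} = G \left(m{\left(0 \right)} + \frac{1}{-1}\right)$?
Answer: $2401$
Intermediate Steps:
$s = 2$ ($s = 4 + \left(1 \left(-5\right) + 3\right) = 4 + \left(-5 + 3\right) = 4 - 2 = 2$)
$u{\left(G,J \right)} = - 4 G$ ($u{\left(G,J \right)} = G \left(-3 + \frac{1}{-1}\right) = G \left(-3 - 1\right) = G \left(-4\right) = - 4 G$)
$R{\left(E,U \right)} = 3 - U$ ($R{\left(E,U \right)} = \left(-3 + U\right) \left(-1\right) = 3 - U$)
$R^{4}{\left(u{\left(4,s \right)},-4 \right)} = \left(3 - -4\right)^{4} = \left(3 + 4\right)^{4} = 7^{4} = 2401$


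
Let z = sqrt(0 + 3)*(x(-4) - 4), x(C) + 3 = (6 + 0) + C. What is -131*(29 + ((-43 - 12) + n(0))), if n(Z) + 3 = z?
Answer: 3799 + 655*sqrt(3) ≈ 4933.5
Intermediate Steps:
x(C) = 3 + C (x(C) = -3 + ((6 + 0) + C) = -3 + (6 + C) = 3 + C)
z = -5*sqrt(3) (z = sqrt(0 + 3)*((3 - 4) - 4) = sqrt(3)*(-1 - 4) = sqrt(3)*(-5) = -5*sqrt(3) ≈ -8.6602)
n(Z) = -3 - 5*sqrt(3)
-131*(29 + ((-43 - 12) + n(0))) = -131*(29 + ((-43 - 12) + (-3 - 5*sqrt(3)))) = -131*(29 + (-55 + (-3 - 5*sqrt(3)))) = -131*(29 + (-58 - 5*sqrt(3))) = -131*(-29 - 5*sqrt(3)) = 3799 + 655*sqrt(3)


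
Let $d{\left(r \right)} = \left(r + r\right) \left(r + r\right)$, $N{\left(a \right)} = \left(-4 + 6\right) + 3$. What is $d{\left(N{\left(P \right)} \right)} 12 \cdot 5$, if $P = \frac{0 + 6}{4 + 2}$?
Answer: $6000$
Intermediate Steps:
$P = 1$ ($P = \frac{6}{6} = 6 \cdot \frac{1}{6} = 1$)
$N{\left(a \right)} = 5$ ($N{\left(a \right)} = 2 + 3 = 5$)
$d{\left(r \right)} = 4 r^{2}$ ($d{\left(r \right)} = 2 r 2 r = 4 r^{2}$)
$d{\left(N{\left(P \right)} \right)} 12 \cdot 5 = 4 \cdot 5^{2} \cdot 12 \cdot 5 = 4 \cdot 25 \cdot 60 = 100 \cdot 60 = 6000$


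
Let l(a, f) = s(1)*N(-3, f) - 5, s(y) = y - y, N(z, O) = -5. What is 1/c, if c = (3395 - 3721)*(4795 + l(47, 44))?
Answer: -1/1561540 ≈ -6.4039e-7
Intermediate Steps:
s(y) = 0
l(a, f) = -5 (l(a, f) = 0*(-5) - 5 = 0 - 5 = -5)
c = -1561540 (c = (3395 - 3721)*(4795 - 5) = -326*4790 = -1561540)
1/c = 1/(-1561540) = -1/1561540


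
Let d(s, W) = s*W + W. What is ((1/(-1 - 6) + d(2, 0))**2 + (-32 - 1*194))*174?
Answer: -1926702/49 ≈ -39320.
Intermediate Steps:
d(s, W) = W + W*s (d(s, W) = W*s + W = W + W*s)
((1/(-1 - 6) + d(2, 0))**2 + (-32 - 1*194))*174 = ((1/(-1 - 6) + 0*(1 + 2))**2 + (-32 - 1*194))*174 = ((1/(-7) + 0*3)**2 + (-32 - 194))*174 = ((-1/7 + 0)**2 - 226)*174 = ((-1/7)**2 - 226)*174 = (1/49 - 226)*174 = -11073/49*174 = -1926702/49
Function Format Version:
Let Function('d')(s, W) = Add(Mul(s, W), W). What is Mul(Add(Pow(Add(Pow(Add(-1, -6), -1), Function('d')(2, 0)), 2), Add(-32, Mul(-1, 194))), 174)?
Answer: Rational(-1926702, 49) ≈ -39320.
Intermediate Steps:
Function('d')(s, W) = Add(W, Mul(W, s)) (Function('d')(s, W) = Add(Mul(W, s), W) = Add(W, Mul(W, s)))
Mul(Add(Pow(Add(Pow(Add(-1, -6), -1), Function('d')(2, 0)), 2), Add(-32, Mul(-1, 194))), 174) = Mul(Add(Pow(Add(Pow(Add(-1, -6), -1), Mul(0, Add(1, 2))), 2), Add(-32, Mul(-1, 194))), 174) = Mul(Add(Pow(Add(Pow(-7, -1), Mul(0, 3)), 2), Add(-32, -194)), 174) = Mul(Add(Pow(Add(Rational(-1, 7), 0), 2), -226), 174) = Mul(Add(Pow(Rational(-1, 7), 2), -226), 174) = Mul(Add(Rational(1, 49), -226), 174) = Mul(Rational(-11073, 49), 174) = Rational(-1926702, 49)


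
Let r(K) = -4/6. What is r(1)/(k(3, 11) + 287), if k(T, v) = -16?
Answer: -2/813 ≈ -0.0024600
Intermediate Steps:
r(K) = -⅔ (r(K) = -4*⅙ = -⅔)
r(1)/(k(3, 11) + 287) = -⅔/(-16 + 287) = -⅔/271 = (1/271)*(-⅔) = -2/813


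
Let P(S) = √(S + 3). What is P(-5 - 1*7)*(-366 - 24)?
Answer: -1170*I ≈ -1170.0*I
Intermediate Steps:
P(S) = √(3 + S)
P(-5 - 1*7)*(-366 - 24) = √(3 + (-5 - 1*7))*(-366 - 24) = √(3 + (-5 - 7))*(-390) = √(3 - 12)*(-390) = √(-9)*(-390) = (3*I)*(-390) = -1170*I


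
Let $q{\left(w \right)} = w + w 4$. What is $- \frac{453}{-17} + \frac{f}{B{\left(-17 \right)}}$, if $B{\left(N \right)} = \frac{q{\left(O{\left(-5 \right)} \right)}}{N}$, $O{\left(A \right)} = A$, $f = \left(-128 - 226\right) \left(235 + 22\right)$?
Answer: $- \frac{26281317}{425} \approx -61838.0$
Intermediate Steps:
$f = -90978$ ($f = \left(-354\right) 257 = -90978$)
$q{\left(w \right)} = 5 w$ ($q{\left(w \right)} = w + 4 w = 5 w$)
$B{\left(N \right)} = - \frac{25}{N}$ ($B{\left(N \right)} = \frac{5 \left(-5\right)}{N} = - \frac{25}{N}$)
$- \frac{453}{-17} + \frac{f}{B{\left(-17 \right)}} = - \frac{453}{-17} - \frac{90978}{\left(-25\right) \frac{1}{-17}} = \left(-453\right) \left(- \frac{1}{17}\right) - \frac{90978}{\left(-25\right) \left(- \frac{1}{17}\right)} = \frac{453}{17} - \frac{90978}{\frac{25}{17}} = \frac{453}{17} - \frac{1546626}{25} = - \frac{26281317}{425}$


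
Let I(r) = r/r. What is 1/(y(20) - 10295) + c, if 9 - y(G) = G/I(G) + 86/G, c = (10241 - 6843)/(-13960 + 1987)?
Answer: -26958748/94957863 ≈ -0.28390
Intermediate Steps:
I(r) = 1
c = -3398/11973 (c = 3398/(-11973) = 3398*(-1/11973) = -3398/11973 ≈ -0.28381)
y(G) = 9 - G - 86/G (y(G) = 9 - (G/1 + 86/G) = 9 - (G*1 + 86/G) = 9 - (G + 86/G) = 9 + (-G - 86/G) = 9 - G - 86/G)
1/(y(20) - 10295) + c = 1/((9 - 1*20 - 86/20) - 10295) - 3398/11973 = 1/((9 - 20 - 86*1/20) - 10295) - 3398/11973 = 1/((9 - 20 - 43/10) - 10295) - 3398/11973 = 1/(-153/10 - 10295) - 3398/11973 = 1/(-103103/10) - 3398/11973 = -10/103103 - 3398/11973 = -26958748/94957863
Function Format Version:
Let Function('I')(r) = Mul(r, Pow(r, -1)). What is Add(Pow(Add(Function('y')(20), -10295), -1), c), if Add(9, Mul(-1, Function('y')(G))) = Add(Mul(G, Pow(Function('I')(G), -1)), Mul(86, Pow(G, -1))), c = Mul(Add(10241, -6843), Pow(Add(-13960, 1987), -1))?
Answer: Rational(-26958748, 94957863) ≈ -0.28390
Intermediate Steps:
Function('I')(r) = 1
c = Rational(-3398, 11973) (c = Mul(3398, Pow(-11973, -1)) = Mul(3398, Rational(-1, 11973)) = Rational(-3398, 11973) ≈ -0.28381)
Function('y')(G) = Add(9, Mul(-1, G), Mul(-86, Pow(G, -1))) (Function('y')(G) = Add(9, Mul(-1, Add(Mul(G, Pow(1, -1)), Mul(86, Pow(G, -1))))) = Add(9, Mul(-1, Add(Mul(G, 1), Mul(86, Pow(G, -1))))) = Add(9, Mul(-1, Add(G, Mul(86, Pow(G, -1))))) = Add(9, Add(Mul(-1, G), Mul(-86, Pow(G, -1)))) = Add(9, Mul(-1, G), Mul(-86, Pow(G, -1))))
Add(Pow(Add(Function('y')(20), -10295), -1), c) = Add(Pow(Add(Add(9, Mul(-1, 20), Mul(-86, Pow(20, -1))), -10295), -1), Rational(-3398, 11973)) = Add(Pow(Add(Add(9, -20, Mul(-86, Rational(1, 20))), -10295), -1), Rational(-3398, 11973)) = Add(Pow(Add(Add(9, -20, Rational(-43, 10)), -10295), -1), Rational(-3398, 11973)) = Add(Pow(Add(Rational(-153, 10), -10295), -1), Rational(-3398, 11973)) = Add(Pow(Rational(-103103, 10), -1), Rational(-3398, 11973)) = Add(Rational(-10, 103103), Rational(-3398, 11973)) = Rational(-26958748, 94957863)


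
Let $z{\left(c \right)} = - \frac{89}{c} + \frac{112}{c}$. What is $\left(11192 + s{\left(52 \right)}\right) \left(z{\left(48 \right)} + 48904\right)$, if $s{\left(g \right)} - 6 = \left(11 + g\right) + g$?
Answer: $\frac{8852101965}{16} \approx 5.5326 \cdot 10^{8}$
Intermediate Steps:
$s{\left(g \right)} = 17 + 2 g$ ($s{\left(g \right)} = 6 + \left(\left(11 + g\right) + g\right) = 6 + \left(11 + 2 g\right) = 17 + 2 g$)
$z{\left(c \right)} = \frac{23}{c}$
$\left(11192 + s{\left(52 \right)}\right) \left(z{\left(48 \right)} + 48904\right) = \left(11192 + \left(17 + 2 \cdot 52\right)\right) \left(\frac{23}{48} + 48904\right) = \left(11192 + \left(17 + 104\right)\right) \left(23 \cdot \frac{1}{48} + 48904\right) = \left(11192 + 121\right) \left(\frac{23}{48} + 48904\right) = 11313 \cdot \frac{2347415}{48} = \frac{8852101965}{16}$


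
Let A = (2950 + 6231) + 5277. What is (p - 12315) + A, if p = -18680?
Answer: -16537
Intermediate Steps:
A = 14458 (A = 9181 + 5277 = 14458)
(p - 12315) + A = (-18680 - 12315) + 14458 = -30995 + 14458 = -16537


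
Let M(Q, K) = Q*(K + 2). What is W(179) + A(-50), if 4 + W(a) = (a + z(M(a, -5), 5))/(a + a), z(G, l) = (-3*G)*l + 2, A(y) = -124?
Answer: -18794/179 ≈ -104.99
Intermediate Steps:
M(Q, K) = Q*(2 + K)
z(G, l) = 2 - 3*G*l (z(G, l) = -3*G*l + 2 = 2 - 3*G*l)
W(a) = -4 + (2 + 46*a)/(2*a) (W(a) = -4 + (a + (2 - 3*a*(2 - 5)*5))/(a + a) = -4 + (a + (2 - 3*a*(-3)*5))/((2*a)) = -4 + (a + (2 - 3*(-3*a)*5))*(1/(2*a)) = -4 + (a + (2 + 45*a))*(1/(2*a)) = -4 + (2 + 46*a)*(1/(2*a)) = -4 + (2 + 46*a)/(2*a))
W(179) + A(-50) = (19 + 1/179) - 124 = 3402/179 - 124 = -18794/179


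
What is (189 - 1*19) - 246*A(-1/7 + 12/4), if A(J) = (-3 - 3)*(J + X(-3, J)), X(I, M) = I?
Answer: -286/7 ≈ -40.857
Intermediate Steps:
A(J) = 18 - 6*J (A(J) = (-3 - 3)*(J - 3) = -6*(-3 + J) = 18 - 6*J)
(189 - 1*19) - 246*A(-1/7 + 12/4) = (189 - 1*19) - 246*(18 - 6*(-1/7 + 12/4)) = (189 - 19) - 246*(18 - 6*(-1*⅐ + 12*(¼))) = 170 - 246*(18 - 6*(-⅐ + 3)) = 170 - 246*(18 - 6*20/7) = 170 - 246*(18 - 120/7) = 170 - 246*6/7 = 170 - 1476/7 = -286/7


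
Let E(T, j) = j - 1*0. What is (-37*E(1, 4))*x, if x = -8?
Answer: 1184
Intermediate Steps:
E(T, j) = j (E(T, j) = j + 0 = j)
(-37*E(1, 4))*x = -37*4*(-8) = -148*(-8) = 1184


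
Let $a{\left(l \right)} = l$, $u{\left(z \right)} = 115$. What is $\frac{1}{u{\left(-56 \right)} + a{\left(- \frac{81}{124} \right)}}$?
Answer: $\frac{124}{14179} \approx 0.0087453$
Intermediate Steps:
$\frac{1}{u{\left(-56 \right)} + a{\left(- \frac{81}{124} \right)}} = \frac{1}{115 - \frac{81}{124}} = \frac{1}{\frac{14179}{124}} = \frac{124}{14179}$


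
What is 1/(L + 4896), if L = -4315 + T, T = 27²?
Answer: 1/1310 ≈ 0.00076336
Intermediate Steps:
T = 729
L = -3586 (L = -4315 + 729 = -3586)
1/(L + 4896) = 1/(-3586 + 4896) = 1/1310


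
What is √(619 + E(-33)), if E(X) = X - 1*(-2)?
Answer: 14*√3 ≈ 24.249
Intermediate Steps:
E(X) = 2 + X (E(X) = X + 2 = 2 + X)
√(619 + E(-33)) = √(619 + (2 - 33)) = √(619 - 31) = √588 = 14*√3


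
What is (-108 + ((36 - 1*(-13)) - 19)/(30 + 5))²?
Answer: 562500/49 ≈ 11480.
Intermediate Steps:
(-108 + ((36 - 1*(-13)) - 19)/(30 + 5))² = (-108 + ((36 + 13) - 19)/35)² = (-108 + (49 - 19)*(1/35))² = (-108 + 30*(1/35))² = (-108 + 6/7)² = (-750/7)² = 562500/49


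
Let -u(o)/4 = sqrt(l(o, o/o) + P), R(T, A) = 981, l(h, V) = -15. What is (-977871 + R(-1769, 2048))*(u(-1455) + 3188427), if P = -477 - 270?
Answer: -3114742452030 + 3907560*I*sqrt(762) ≈ -3.1147e+12 + 1.0787e+8*I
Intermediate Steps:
P = -747
u(o) = -4*I*sqrt(762) (u(o) = -4*sqrt(-15 - 747) = -4*I*sqrt(762))
(-977871 + R(-1769, 2048))*(u(-1455) + 3188427) = (-977871 + 981)*(-4*I*sqrt(762) + 3188427) = -976890*(3188427 - 4*I*sqrt(762)) = -3114742452030 + 3907560*I*sqrt(762)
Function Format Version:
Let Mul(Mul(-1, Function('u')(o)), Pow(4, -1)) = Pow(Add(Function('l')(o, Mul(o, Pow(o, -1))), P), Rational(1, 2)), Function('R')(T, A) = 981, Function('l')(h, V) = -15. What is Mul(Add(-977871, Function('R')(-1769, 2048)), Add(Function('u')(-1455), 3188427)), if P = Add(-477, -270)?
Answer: Add(-3114742452030, Mul(3907560, I, Pow(762, Rational(1, 2)))) ≈ Add(-3.1147e+12, Mul(1.0787e+8, I))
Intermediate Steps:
P = -747
Function('u')(o) = Mul(-4, I, Pow(762, Rational(1, 2))) (Function('u')(o) = Mul(-4, Pow(Add(-15, -747), Rational(1, 2))) = Mul(-4, Pow(-762, Rational(1, 2))) = Mul(-4, Mul(I, Pow(762, Rational(1, 2)))) = Mul(-4, I, Pow(762, Rational(1, 2))))
Mul(Add(-977871, Function('R')(-1769, 2048)), Add(Function('u')(-1455), 3188427)) = Mul(Add(-977871, 981), Add(Mul(-4, I, Pow(762, Rational(1, 2))), 3188427)) = Mul(-976890, Add(3188427, Mul(-4, I, Pow(762, Rational(1, 2))))) = Add(-3114742452030, Mul(3907560, I, Pow(762, Rational(1, 2))))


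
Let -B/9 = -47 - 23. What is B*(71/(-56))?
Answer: -3195/4 ≈ -798.75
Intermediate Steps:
B = 630 (B = -9*(-47 - 23) = -9*(-70) = 630)
B*(71/(-56)) = 630*(71/(-56)) = 630*(71*(-1/56)) = 630*(-71/56) = -3195/4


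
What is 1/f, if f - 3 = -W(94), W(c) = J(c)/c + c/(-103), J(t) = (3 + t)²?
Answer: -9682/931245 ≈ -0.010397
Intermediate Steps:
W(c) = -c/103 + (3 + c)²/c (W(c) = (3 + c)²/c + c/(-103) = (3 + c)²/c + c*(-1/103) = (3 + c)²/c - c/103 = -c/103 + (3 + c)²/c)
f = -931245/9682 (f = 3 - (-1/103*94 + (3 + 94)²/94) = 3 - (-94/103 + (1/94)*97²) = 3 - (-94/103 + (1/94)*9409) = 3 - (-94/103 + 9409/94) = 3 - 1*960291/9682 = 3 - 960291/9682 = -931245/9682 ≈ -96.183)
1/f = 1/(-931245/9682) = -9682/931245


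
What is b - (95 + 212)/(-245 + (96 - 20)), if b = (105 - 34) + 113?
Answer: 31403/169 ≈ 185.82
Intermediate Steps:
b = 184 (b = 71 + 113 = 184)
b - (95 + 212)/(-245 + (96 - 20)) = 184 - (95 + 212)/(-245 + (96 - 20)) = 184 - 307/(-245 + 76) = 184 - 307/(-169) = 184 - 307*(-1)/169 = 184 - 1*(-307/169) = 184 + 307/169 = 31403/169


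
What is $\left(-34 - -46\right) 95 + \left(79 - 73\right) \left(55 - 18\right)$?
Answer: $1362$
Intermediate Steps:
$\left(-34 - -46\right) 95 + \left(79 - 73\right) \left(55 - 18\right) = \left(-34 + 46\right) 95 + 6 \cdot 37 = 12 \cdot 95 + 222 = 1140 + 222 = 1362$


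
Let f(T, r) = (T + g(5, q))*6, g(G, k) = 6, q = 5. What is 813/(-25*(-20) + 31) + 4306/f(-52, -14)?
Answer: -38187/2714 ≈ -14.070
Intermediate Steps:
f(T, r) = 36 + 6*T (f(T, r) = (T + 6)*6 = (6 + T)*6 = 36 + 6*T)
813/(-25*(-20) + 31) + 4306/f(-52, -14) = 813/(-25*(-20) + 31) + 4306/(36 + 6*(-52)) = 813/(500 + 31) + 4306/(36 - 312) = 813/531 + 4306/(-276) = 813*(1/531) + 4306*(-1/276) = 271/177 - 2153/138 = -38187/2714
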